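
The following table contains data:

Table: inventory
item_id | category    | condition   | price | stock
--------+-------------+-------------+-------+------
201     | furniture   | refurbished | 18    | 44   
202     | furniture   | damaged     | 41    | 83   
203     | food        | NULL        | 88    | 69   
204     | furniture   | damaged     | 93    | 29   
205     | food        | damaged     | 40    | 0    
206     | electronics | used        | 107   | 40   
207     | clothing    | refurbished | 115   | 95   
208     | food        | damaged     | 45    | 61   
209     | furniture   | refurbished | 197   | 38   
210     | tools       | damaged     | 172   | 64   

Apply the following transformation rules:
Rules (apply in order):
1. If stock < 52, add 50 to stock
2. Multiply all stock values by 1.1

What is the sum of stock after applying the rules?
850.3

Step 1: Apply Rule 1 - Add 50 to records with stock < 52
  - 5 records affected: 151 + (5 × 50) = 401
  - Unaffected records: 372
  - Sum after Rule 1: 773
Step 2: Apply Rule 2 - Multiply all by 1.1
  - 773 × 1.1 = 850.3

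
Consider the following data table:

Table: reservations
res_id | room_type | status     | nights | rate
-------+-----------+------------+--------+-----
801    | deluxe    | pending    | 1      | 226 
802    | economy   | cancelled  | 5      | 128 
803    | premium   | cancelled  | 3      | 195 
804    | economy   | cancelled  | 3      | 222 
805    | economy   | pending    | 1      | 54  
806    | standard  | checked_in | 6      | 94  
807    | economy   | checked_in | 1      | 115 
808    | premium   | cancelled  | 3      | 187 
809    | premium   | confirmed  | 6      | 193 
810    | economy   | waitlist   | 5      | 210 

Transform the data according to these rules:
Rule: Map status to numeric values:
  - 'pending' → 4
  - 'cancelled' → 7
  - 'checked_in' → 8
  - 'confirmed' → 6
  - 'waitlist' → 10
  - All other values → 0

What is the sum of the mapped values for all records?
68

Step 1: Apply mapping to each record
Step 2: Count by status:
  'pending': 2 records × 4 = 8
  'cancelled': 4 records × 7 = 28
  'checked_in': 2 records × 8 = 16
  'confirmed': 1 records × 6 = 6
  'waitlist': 1 records × 10 = 10
Step 3: Sum all mapped values = 68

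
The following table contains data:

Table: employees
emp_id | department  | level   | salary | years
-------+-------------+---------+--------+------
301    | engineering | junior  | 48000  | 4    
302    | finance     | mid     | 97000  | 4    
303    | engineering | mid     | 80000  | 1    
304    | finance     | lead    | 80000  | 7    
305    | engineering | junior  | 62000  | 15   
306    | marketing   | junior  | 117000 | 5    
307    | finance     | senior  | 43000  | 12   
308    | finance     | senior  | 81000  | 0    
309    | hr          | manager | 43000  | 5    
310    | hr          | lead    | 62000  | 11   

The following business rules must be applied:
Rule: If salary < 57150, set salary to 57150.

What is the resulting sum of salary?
750450

Step 1: 3 records have salary < 57150
Step 2: These records originally summed to 134000
Step 3: After setting to minimum: 3 × 57150 = 171450
Step 4: Unaffected records sum: 579000
Step 5: Final sum = 171450 + 579000 = 750450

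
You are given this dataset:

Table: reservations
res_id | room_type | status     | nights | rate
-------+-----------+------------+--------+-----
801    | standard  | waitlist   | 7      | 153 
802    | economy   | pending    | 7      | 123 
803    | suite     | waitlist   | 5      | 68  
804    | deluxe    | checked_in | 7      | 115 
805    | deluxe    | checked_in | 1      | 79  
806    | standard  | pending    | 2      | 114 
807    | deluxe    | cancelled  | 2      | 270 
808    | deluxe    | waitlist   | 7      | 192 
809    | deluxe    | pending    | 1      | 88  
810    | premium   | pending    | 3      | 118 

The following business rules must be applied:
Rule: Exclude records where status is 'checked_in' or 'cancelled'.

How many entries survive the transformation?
7

Step 1: Count records to exclude
  - 2 (checked_in) + 1 (cancelled) = 3 records
Step 2: Total records: 10
Step 3: Remaining = 10 - 3 = 7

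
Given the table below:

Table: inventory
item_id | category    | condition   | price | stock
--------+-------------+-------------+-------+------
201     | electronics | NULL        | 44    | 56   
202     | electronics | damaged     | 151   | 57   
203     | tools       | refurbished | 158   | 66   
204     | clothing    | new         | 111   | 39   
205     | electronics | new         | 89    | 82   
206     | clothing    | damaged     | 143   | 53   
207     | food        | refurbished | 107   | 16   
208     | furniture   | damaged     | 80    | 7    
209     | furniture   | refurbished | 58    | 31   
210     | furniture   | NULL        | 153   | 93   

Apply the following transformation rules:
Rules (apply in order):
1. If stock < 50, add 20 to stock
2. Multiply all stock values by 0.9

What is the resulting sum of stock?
522.0

Step 1: Apply Rule 1 - Add 20 to records with stock < 50
  - 4 records affected: 93 + (4 × 20) = 173
  - Unaffected records: 407
  - Sum after Rule 1: 580
Step 2: Apply Rule 2 - Multiply all by 0.9
  - 580 × 0.9 = 522.0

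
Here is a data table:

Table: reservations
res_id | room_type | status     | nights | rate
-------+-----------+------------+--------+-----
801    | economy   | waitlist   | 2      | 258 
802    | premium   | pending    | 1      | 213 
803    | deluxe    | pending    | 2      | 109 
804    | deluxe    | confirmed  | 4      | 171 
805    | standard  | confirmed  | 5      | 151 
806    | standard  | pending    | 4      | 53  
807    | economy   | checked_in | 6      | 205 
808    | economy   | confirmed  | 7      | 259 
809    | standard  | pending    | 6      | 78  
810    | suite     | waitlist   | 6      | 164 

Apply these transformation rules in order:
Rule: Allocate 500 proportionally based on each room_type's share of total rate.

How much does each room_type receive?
deluxe: 84.29, economy: 217.34, premium: 64.12, standard: 84.89, suite: 49.37

Step 1: Calculate total rate = 1661
Step 2: Calculate each room_type's proportion:
  deluxe: 280/1661 = 16.86% → 84.29
  economy: 722/1661 = 43.47% → 217.34
  premium: 213/1661 = 12.82% → 64.12
  standard: 282/1661 = 16.98% → 84.89
  suite: 164/1661 = 9.87% → 49.37
Step 3: Verify: sum of allocations ≈ 500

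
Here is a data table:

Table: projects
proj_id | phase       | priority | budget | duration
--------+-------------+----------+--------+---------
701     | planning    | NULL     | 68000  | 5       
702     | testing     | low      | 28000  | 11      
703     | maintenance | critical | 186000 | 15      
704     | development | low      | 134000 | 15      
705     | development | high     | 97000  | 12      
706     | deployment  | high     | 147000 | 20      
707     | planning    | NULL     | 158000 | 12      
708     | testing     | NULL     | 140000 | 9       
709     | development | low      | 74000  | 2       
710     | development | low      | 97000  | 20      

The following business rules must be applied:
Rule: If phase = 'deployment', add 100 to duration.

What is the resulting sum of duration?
221

Step 1: Count records where phase = 'deployment': 1
Step 2: Total bonus added: 1 × 100 = 100
Step 3: Original sum of duration: 121
Step 4: Final sum = 121 + 100 = 221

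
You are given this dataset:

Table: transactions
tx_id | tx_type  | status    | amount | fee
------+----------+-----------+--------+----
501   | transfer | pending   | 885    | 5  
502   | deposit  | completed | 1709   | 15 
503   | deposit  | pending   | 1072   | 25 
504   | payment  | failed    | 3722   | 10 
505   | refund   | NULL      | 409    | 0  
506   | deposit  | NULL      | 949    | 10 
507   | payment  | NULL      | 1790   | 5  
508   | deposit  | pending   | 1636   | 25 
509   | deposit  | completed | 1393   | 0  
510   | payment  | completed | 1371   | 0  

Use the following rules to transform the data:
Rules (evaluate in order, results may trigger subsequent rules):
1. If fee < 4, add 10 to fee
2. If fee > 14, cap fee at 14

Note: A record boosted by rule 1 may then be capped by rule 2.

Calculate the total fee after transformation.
102

Step 1: Apply rule 1 to records with fee < 4
  - 3 records get bonus of 10
  - Of these, 0 records then exceed 14 and get capped
Step 2: Apply rule 2 to records with fee > 14
  - 3 records (original) are capped
Step 3: Calculate final sum = 102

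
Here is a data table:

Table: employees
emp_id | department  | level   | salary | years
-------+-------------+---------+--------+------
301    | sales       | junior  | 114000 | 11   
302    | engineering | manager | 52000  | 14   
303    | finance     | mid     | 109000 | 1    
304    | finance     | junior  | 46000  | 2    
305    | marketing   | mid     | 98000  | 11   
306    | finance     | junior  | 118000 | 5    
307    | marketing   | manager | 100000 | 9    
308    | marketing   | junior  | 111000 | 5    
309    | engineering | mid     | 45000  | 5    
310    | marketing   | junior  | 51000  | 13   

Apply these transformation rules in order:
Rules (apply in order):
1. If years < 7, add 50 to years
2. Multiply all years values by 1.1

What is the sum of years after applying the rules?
358.6

Step 1: Apply Rule 1 - Add 50 to records with years < 7
  - 5 records affected: 18 + (5 × 50) = 268
  - Unaffected records: 58
  - Sum after Rule 1: 326
Step 2: Apply Rule 2 - Multiply all by 1.1
  - 326 × 1.1 = 358.6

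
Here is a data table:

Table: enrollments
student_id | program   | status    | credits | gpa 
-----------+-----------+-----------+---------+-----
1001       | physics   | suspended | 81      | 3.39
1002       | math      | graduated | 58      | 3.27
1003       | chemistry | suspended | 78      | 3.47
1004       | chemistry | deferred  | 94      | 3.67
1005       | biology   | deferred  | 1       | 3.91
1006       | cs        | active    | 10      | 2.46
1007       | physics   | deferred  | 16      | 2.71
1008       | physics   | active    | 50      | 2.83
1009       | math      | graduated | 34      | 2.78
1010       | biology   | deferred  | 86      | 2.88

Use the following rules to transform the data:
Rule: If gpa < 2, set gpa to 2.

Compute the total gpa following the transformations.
31.37

Step 1: 0 records have gpa < 2
Step 2: These records originally summed to 0
Step 3: After setting to minimum: 0 × 2 = 0
Step 4: Unaffected records sum: 31.37
Step 5: Final sum = 0 + 31.37 = 31.37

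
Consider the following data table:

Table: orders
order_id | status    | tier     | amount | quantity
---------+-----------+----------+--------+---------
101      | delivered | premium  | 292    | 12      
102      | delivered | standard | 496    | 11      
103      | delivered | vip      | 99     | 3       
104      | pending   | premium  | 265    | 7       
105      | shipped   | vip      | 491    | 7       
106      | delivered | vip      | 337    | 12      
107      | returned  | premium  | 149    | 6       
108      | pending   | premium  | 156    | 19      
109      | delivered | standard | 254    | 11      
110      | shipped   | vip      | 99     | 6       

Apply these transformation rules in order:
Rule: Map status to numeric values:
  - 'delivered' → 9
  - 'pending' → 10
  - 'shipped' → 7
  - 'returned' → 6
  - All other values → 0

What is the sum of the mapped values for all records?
85

Step 1: Apply mapping to each record
Step 2: Count by status:
  'delivered': 5 records × 9 = 45
  'pending': 2 records × 10 = 20
  'shipped': 2 records × 7 = 14
  'returned': 1 records × 6 = 6
Step 3: Sum all mapped values = 85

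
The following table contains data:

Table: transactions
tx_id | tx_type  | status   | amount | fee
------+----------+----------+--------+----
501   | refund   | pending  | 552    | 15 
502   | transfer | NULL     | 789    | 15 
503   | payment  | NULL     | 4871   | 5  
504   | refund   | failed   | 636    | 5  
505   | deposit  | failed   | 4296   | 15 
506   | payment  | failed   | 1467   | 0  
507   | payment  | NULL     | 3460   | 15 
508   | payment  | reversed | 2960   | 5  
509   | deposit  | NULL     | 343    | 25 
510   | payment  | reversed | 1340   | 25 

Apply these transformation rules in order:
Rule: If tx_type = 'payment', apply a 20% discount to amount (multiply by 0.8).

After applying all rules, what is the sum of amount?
17894.4

Step 1: Records with tx_type = 'payment' have total amount = 14098
Step 2: Apply multiplier: 14098 × 0.8 = 11278.4
Step 3: Other records total: 6616
Step 4: Final sum = 11278.4 + 6616 = 17894.4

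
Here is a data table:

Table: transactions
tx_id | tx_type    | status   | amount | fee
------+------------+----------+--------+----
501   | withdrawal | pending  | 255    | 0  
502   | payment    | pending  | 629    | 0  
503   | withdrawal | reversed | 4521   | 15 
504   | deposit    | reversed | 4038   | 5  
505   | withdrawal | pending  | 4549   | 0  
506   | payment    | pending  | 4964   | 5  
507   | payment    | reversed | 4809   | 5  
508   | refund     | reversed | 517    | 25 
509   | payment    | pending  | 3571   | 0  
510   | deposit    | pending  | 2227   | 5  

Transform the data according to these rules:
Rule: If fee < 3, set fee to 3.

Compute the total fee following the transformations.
72

Step 1: 4 records have fee < 3
Step 2: These records originally summed to 0
Step 3: After setting to minimum: 4 × 3 = 12
Step 4: Unaffected records sum: 60
Step 5: Final sum = 12 + 60 = 72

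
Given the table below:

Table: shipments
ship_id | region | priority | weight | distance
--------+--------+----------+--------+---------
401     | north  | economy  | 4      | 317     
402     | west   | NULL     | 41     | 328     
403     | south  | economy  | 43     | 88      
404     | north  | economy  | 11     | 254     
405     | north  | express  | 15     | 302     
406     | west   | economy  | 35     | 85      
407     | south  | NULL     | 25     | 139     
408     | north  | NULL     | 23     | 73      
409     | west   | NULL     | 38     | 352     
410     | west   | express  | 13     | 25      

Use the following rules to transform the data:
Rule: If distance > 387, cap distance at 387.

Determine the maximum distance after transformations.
352

Step 1: Original maximum distance = 352
Step 2: Check cap of 387 against maximum
Step 3: No records exceed the cap (max 352 <= cap 387), so no capping applies
Step 4: Maximum after transformation = 352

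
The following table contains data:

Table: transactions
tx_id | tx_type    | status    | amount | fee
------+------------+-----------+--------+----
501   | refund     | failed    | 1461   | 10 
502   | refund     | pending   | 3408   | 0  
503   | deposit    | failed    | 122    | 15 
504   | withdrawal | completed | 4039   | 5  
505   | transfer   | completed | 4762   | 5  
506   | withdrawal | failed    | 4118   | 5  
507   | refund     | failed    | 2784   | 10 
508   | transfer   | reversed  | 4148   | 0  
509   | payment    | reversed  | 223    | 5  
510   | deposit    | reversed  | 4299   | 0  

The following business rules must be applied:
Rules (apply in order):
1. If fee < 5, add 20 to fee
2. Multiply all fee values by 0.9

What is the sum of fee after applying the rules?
103.5

Step 1: Apply Rule 1 - Add 20 to records with fee < 5
  - 3 records affected: 0 + (3 × 20) = 60
  - Unaffected records: 55
  - Sum after Rule 1: 115
Step 2: Apply Rule 2 - Multiply all by 0.9
  - 115 × 0.9 = 103.5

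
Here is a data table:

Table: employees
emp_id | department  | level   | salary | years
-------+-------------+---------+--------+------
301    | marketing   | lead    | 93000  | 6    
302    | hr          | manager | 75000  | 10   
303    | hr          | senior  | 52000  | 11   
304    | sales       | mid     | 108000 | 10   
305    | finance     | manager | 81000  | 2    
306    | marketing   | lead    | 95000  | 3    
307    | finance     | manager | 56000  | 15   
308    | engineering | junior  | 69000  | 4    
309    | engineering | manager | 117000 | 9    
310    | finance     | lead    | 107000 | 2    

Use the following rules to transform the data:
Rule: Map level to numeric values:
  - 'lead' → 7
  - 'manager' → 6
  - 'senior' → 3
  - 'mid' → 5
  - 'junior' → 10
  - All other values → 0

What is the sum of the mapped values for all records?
63

Step 1: Apply mapping to each record
Step 2: Count by status:
  'lead': 3 records × 7 = 21
  'manager': 4 records × 6 = 24
  'senior': 1 records × 3 = 3
  'mid': 1 records × 5 = 5
  'junior': 1 records × 10 = 10
Step 3: Sum all mapped values = 63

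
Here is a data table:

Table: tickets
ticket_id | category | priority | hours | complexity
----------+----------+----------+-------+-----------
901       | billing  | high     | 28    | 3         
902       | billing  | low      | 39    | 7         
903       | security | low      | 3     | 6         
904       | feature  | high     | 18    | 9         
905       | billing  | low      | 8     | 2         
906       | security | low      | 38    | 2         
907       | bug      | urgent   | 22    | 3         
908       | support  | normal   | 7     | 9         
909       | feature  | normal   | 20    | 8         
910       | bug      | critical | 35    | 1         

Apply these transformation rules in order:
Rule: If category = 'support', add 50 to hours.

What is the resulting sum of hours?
268

Step 1: Count records where category = 'support': 1
Step 2: Total bonus added: 1 × 50 = 50
Step 3: Original sum of hours: 218
Step 4: Final sum = 218 + 50 = 268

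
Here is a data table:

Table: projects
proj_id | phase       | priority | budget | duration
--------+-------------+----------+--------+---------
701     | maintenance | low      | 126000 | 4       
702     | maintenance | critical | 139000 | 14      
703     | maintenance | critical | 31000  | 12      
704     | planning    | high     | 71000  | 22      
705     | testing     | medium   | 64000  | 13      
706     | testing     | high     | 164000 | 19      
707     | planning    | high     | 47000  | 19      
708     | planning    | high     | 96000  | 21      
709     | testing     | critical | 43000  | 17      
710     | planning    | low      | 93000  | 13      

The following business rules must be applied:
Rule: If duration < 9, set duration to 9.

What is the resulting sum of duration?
159

Step 1: 1 records have duration < 9
Step 2: These records originally summed to 4
Step 3: After setting to minimum: 1 × 9 = 9
Step 4: Unaffected records sum: 150
Step 5: Final sum = 9 + 150 = 159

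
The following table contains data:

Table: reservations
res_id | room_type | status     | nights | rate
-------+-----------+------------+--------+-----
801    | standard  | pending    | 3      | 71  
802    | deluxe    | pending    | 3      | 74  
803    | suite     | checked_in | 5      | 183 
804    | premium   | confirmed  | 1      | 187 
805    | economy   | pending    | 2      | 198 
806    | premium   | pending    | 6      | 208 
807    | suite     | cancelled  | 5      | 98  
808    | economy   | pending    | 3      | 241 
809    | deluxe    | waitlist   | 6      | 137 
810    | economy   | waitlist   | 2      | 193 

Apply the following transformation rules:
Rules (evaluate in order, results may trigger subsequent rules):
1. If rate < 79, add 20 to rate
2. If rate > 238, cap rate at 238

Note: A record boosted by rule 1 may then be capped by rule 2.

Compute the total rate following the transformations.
1627

Step 1: Apply rule 1 to records with rate < 79
  - 2 records get bonus of 20
  - Of these, 0 records then exceed 238 and get capped
Step 2: Apply rule 2 to records with rate > 238
  - 1 records (original) are capped
Step 3: Calculate final sum = 1627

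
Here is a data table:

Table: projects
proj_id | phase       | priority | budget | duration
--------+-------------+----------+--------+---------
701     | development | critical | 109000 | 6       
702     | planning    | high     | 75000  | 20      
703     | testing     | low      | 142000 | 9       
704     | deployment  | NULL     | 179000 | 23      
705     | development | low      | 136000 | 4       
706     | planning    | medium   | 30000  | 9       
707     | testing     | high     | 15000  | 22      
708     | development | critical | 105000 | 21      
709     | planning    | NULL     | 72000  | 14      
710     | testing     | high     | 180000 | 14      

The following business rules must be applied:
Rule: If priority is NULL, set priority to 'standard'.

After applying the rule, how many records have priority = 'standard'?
2

Step 1: Count records where priority IS NULL
Step 2: Found 2 records with NULL priority
Step 3: These records will have priority set to 'standard'
Step 4: Records already having priority = 'standard': 0
Step 5: Answer: 2 + 0 = 2 records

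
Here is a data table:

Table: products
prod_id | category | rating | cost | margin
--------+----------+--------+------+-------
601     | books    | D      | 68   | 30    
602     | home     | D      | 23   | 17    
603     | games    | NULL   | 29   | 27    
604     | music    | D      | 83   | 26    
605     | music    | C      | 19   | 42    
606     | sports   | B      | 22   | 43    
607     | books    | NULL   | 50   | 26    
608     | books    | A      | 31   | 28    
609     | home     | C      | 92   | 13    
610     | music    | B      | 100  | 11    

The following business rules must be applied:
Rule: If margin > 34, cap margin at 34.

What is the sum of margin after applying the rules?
246

Step 1: 2 records have margin > 34
Step 2: These records originally summed to 85
Step 3: After capping: 2 × 34 = 68
Step 4: Unaffected records sum: 178
Step 5: Final sum = 68 + 178 = 246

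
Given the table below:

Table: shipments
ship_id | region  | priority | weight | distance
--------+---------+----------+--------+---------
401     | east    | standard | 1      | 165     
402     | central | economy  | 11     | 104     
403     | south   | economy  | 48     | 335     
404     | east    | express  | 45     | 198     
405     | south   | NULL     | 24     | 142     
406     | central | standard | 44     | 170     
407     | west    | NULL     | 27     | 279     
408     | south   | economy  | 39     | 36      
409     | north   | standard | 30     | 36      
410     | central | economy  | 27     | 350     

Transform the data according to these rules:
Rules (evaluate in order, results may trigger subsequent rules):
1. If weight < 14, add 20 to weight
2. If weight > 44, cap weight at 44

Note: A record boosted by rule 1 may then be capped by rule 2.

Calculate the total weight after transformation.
331

Step 1: Apply rule 1 to records with weight < 14
  - 2 records get bonus of 20
  - Of these, 0 records then exceed 44 and get capped
Step 2: Apply rule 2 to records with weight > 44
  - 2 records (original) are capped
Step 3: Calculate final sum = 331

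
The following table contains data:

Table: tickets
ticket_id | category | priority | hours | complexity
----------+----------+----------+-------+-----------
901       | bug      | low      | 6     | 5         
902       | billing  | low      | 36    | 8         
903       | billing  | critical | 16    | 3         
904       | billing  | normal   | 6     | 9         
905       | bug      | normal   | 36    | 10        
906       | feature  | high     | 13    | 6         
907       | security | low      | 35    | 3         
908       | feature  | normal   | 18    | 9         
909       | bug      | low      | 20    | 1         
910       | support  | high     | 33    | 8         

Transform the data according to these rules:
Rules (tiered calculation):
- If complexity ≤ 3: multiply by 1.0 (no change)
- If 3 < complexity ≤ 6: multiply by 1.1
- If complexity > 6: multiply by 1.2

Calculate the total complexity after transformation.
71.9

Step 1: Tier 1 (complexity ≤ 3): 3 records, sum = 7 × 1.0 = 7.0
Step 2: Tier 2 (3 < complexity ≤ 6): 2 records, sum = 11 × 1.1 = 12.1
Step 3: Tier 3 (complexity > 6): 5 records, sum = 44 × 1.2 = 52.8
Step 4: Final sum = 7.0 + 12.1 + 52.8 = 71.9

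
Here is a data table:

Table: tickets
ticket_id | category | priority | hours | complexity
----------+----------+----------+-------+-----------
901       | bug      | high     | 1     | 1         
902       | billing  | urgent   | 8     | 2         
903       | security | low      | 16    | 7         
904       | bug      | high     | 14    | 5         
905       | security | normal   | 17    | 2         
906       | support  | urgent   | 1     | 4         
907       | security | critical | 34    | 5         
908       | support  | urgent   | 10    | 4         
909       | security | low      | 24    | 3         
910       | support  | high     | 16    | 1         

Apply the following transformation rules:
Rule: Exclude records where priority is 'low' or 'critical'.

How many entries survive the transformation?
7

Step 1: Count records to exclude
  - 2 (low) + 1 (critical) = 3 records
Step 2: Total records: 10
Step 3: Remaining = 10 - 3 = 7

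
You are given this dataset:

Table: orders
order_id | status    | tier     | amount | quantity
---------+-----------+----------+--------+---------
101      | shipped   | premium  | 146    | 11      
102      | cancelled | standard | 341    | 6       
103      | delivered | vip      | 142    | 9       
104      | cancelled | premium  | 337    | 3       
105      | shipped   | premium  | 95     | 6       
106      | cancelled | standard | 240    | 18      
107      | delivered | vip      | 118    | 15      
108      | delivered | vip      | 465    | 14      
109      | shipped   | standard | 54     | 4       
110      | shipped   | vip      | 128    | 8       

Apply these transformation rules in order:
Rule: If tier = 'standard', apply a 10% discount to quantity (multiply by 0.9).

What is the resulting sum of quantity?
91.2

Step 1: Records with tier = 'standard' have total quantity = 28
Step 2: Apply multiplier: 28 × 0.9 = 25.2
Step 3: Other records total: 66
Step 4: Final sum = 25.2 + 66 = 91.2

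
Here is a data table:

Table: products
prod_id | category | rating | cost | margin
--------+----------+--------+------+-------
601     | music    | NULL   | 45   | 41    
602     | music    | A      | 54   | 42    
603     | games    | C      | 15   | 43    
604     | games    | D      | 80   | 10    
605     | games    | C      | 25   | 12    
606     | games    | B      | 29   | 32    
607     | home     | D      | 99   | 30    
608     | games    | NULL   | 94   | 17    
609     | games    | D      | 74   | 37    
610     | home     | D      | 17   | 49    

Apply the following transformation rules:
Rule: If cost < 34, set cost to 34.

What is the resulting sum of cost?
582

Step 1: 4 records have cost < 34
Step 2: These records originally summed to 86
Step 3: After setting to minimum: 4 × 34 = 136
Step 4: Unaffected records sum: 446
Step 5: Final sum = 136 + 446 = 582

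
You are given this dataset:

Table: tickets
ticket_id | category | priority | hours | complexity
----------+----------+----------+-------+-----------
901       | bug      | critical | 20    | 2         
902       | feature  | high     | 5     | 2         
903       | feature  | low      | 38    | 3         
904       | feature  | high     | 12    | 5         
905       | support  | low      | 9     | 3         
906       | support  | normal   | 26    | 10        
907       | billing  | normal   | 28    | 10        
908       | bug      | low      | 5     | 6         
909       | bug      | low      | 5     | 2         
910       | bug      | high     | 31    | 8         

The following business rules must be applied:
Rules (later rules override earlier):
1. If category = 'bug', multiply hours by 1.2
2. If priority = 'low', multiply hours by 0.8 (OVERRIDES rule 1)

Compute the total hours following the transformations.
177.8

Step 1: Rule 2 takes priority for records with priority = 'low'
  - 4 records: 57 × 0.8 = 45.6
Step 2: Rule 1 applies to remaining records with category = 'bug'
  - 2 records: 51 × 1.2 = 61.2
Step 3: Other records unchanged: 71
Step 4: Final sum = 45.6 + 61.2 + 71 = 177.8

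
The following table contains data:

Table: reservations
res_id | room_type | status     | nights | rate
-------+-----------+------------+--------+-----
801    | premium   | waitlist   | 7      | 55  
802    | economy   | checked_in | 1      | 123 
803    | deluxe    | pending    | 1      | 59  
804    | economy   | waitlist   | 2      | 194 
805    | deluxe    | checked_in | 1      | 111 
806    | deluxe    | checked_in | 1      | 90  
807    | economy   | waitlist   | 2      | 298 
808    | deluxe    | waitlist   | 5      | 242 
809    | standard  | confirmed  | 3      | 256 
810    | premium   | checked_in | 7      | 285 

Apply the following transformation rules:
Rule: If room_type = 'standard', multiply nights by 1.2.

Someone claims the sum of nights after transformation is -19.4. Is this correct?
No, the correct result is 30.6.

Step 1: Calculate the correct sum after transformation
Step 2: Apply multiplier 1.2 to records where room_type = 'standard'
Step 3: Correct result = 30.6
Step 4: Claimed result = -19.4
Step 5: 30.6 ≠ -19.4
Conclusion: The claimed result is incorrect. The correct answer is 30.6.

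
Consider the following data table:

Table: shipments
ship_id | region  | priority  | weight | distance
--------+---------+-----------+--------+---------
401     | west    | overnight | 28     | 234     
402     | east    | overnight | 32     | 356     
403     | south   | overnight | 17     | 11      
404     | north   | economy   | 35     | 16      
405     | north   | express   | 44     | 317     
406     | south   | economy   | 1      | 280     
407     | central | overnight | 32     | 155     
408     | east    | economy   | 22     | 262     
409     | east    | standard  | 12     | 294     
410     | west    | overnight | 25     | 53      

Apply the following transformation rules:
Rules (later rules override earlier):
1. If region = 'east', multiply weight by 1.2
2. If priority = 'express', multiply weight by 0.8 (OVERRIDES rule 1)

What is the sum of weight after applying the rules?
252.4

Step 1: Rule 2 takes priority for records with priority = 'express'
  - 1 records: 44 × 0.8 = 35.2
Step 2: Rule 1 applies to remaining records with region = 'east'
  - 3 records: 66 × 1.2 = 79.2
Step 3: Other records unchanged: 138
Step 4: Final sum = 35.2 + 79.2 + 138 = 252.4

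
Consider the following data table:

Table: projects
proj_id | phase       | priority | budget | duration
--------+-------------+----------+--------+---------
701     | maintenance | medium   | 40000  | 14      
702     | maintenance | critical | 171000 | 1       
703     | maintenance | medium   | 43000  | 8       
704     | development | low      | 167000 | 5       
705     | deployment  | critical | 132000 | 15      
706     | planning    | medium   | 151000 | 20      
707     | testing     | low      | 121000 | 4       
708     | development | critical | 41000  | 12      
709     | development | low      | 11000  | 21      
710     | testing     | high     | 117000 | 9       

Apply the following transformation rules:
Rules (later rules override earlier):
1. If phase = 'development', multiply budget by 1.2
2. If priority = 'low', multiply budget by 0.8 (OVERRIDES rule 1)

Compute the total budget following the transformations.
942400.0

Step 1: Rule 2 takes priority for records with priority = 'low'
  - 3 records: 299000 × 0.8 = 239200.0
Step 2: Rule 1 applies to remaining records with phase = 'development'
  - 1 records: 41000 × 1.2 = 49200.0
Step 3: Other records unchanged: 654000
Step 4: Final sum = 239200.0 + 49200.0 + 654000 = 942400.0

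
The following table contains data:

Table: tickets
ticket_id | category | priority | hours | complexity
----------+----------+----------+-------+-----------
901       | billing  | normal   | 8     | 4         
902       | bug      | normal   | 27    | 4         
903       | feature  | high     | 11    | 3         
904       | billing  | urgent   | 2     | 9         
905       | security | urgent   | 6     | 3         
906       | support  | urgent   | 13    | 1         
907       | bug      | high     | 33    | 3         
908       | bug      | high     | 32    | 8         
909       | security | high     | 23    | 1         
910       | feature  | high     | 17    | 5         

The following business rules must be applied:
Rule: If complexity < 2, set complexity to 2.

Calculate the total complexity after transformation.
43

Step 1: 2 records have complexity < 2
Step 2: These records originally summed to 2
Step 3: After setting to minimum: 2 × 2 = 4
Step 4: Unaffected records sum: 39
Step 5: Final sum = 4 + 39 = 43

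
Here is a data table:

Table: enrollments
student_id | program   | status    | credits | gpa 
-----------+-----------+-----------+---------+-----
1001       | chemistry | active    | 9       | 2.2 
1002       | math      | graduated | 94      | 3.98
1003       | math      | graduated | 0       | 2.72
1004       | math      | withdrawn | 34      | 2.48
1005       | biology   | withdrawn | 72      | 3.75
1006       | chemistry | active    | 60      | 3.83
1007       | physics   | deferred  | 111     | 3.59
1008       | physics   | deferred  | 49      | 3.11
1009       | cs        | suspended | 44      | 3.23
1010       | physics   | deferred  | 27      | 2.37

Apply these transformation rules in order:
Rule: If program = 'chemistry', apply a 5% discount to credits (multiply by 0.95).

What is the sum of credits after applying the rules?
496.55

Step 1: Records with program = 'chemistry' have total credits = 69
Step 2: Apply multiplier: 69 × 0.95 = 65.55
Step 3: Other records total: 431
Step 4: Final sum = 65.55 + 431 = 496.55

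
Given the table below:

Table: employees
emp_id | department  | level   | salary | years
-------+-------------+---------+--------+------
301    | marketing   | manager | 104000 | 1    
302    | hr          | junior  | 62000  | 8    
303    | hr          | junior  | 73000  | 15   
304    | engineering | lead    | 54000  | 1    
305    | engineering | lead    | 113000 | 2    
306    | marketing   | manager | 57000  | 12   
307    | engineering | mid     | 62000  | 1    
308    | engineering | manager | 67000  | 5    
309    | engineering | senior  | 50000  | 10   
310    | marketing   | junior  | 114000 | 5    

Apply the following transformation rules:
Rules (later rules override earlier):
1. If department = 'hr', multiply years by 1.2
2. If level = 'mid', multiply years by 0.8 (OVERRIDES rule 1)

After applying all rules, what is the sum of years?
64.4

Step 1: Rule 2 takes priority for records with level = 'mid'
  - 1 records: 1 × 0.8 = 0.8
Step 2: Rule 1 applies to remaining records with department = 'hr'
  - 2 records: 23 × 1.2 = 27.6
Step 3: Other records unchanged: 36
Step 4: Final sum = 0.8 + 27.6 + 36 = 64.4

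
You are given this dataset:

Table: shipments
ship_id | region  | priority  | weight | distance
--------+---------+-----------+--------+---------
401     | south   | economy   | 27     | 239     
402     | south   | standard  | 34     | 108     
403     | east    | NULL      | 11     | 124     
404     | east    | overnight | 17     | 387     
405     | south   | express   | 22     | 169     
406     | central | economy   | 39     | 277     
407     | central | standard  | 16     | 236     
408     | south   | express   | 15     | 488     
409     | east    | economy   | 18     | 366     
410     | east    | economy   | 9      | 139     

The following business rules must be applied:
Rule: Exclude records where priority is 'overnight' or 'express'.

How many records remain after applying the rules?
7

Step 1: Count records to exclude
  - 1 (overnight) + 2 (express) = 3 records
Step 2: Total records: 10
Step 3: Remaining = 10 - 3 = 7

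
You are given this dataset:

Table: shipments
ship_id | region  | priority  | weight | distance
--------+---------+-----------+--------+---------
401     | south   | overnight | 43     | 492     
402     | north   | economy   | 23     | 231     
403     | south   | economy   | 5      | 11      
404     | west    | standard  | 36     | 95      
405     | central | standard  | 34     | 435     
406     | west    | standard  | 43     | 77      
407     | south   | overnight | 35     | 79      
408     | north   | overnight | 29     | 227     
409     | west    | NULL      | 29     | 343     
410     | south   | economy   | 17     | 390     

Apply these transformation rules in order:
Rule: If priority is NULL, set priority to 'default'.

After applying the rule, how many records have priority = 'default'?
1

Step 1: Count records where priority IS NULL
Step 2: Found 1 records with NULL priority
Step 3: These records will have priority set to 'default'
Step 4: Records already having priority = 'default': 0
Step 5: Answer: 1 + 0 = 1 records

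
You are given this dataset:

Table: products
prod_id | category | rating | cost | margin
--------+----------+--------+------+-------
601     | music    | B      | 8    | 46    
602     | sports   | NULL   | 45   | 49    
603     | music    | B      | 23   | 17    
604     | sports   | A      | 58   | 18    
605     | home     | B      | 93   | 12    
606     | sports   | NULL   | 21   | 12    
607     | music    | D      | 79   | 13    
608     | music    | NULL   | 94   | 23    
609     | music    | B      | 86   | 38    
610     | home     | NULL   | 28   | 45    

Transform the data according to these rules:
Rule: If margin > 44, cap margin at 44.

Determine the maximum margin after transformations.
44

Step 1: Original maximum margin = 49
Step 2: Apply cap at 44
Step 3: 3 records had margin > 44 and were capped
Step 4: Maximum after transformation = 44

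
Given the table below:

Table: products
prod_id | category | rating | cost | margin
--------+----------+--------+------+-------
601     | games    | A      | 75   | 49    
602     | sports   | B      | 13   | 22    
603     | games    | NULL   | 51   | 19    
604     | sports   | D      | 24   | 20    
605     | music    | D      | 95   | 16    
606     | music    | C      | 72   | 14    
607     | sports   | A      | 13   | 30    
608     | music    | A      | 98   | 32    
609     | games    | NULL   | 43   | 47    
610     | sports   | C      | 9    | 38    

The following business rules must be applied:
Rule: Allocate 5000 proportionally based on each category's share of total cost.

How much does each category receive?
games: 1714.0, music: 2687.63, sports: 598.38

Step 1: Calculate total cost = 493
Step 2: Calculate each category's proportion:
  games: 169/493 = 34.28% → 1714.0
  music: 265/493 = 53.75% → 2687.63
  sports: 59/493 = 11.97% → 598.38
Step 3: Verify: sum of allocations ≈ 5000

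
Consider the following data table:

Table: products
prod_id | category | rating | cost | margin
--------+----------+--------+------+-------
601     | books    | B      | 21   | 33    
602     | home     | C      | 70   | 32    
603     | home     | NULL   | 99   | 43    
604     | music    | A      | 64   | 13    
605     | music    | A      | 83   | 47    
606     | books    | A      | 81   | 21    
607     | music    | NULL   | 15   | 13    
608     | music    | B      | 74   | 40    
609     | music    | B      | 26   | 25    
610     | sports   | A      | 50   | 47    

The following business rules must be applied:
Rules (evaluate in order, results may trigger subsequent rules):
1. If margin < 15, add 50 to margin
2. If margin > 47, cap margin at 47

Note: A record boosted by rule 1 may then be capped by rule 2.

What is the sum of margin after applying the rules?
382

Step 1: Apply rule 1 to records with margin < 15
  - 2 records get bonus of 50
  - Of these, 2 records then exceed 47 and get capped
Step 2: Apply rule 2 to records with margin > 47
  - 0 records (original) are capped
Step 3: Calculate final sum = 382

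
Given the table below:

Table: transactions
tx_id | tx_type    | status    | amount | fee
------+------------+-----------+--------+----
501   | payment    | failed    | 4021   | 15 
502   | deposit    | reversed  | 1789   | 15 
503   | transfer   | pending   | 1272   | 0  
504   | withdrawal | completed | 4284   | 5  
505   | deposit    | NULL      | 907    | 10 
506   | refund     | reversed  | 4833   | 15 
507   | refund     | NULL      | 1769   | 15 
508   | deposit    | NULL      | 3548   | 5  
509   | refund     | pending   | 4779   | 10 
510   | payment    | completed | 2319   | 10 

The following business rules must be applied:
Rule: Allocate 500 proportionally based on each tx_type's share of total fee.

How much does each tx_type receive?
deposit: 150.0, payment: 125.0, refund: 200.0, transfer: 0.0, withdrawal: 25.0

Step 1: Calculate total fee = 100
Step 2: Calculate each tx_type's proportion:
  deposit: 30/100 = 30.00% → 150.0
  payment: 25/100 = 25.00% → 125.0
  refund: 40/100 = 40.00% → 200.0
  transfer: 0/100 = 0.00% → 0.0
  withdrawal: 5/100 = 5.00% → 25.0
Step 3: Verify: sum of allocations ≈ 500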